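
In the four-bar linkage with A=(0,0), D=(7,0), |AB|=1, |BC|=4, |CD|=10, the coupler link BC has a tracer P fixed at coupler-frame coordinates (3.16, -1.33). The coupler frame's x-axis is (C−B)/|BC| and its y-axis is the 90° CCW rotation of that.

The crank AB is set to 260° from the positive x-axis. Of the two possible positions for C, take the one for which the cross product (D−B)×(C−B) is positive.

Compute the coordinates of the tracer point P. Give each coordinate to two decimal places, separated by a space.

A=(0,0), D=(7.00,0)
B = A + 1.00·(cos260°, sin260°) = (-0.1736, -0.9848)
|BD| = 7.2409
circle(B,4.00) ∩ circle(D,10.00): a=-2.1799, h=3.3538
  candidates: C₊=(-2.7894,2.0414) cross=24.285; C₋=(-1.8771,-4.6039) cross=-24.285
  mode + wants cross > 0 → take C=(-2.7894,2.0414) (cross=24.285)
ex = (C−B)/|BC| = (-0.6539,0.7565); ey = (-0.7565,-0.6539)
P = B + 3.16·ex + -1.33·ey = (-1.2339,2.2756)

-1.23 2.28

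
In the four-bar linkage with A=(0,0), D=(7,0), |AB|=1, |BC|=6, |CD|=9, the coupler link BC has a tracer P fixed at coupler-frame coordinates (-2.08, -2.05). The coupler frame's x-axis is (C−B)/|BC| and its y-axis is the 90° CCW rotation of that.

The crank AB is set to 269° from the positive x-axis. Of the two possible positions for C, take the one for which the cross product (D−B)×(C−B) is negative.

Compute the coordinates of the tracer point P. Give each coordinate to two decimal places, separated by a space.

A=(0,0), D=(7.00,0)
B = A + 1.00·(cos269°, sin269°) = (-0.0175, -0.9998)
|BD| = 7.0883
circle(B,6.00) ∩ circle(D,9.00): a=0.3699, h=5.9886
  candidates: C₊=(-0.4959,4.9810) cross=42.449; C₋=(1.1935,-6.8764) cross=-42.449
  mode - wants cross < 0 → take C=(1.1935,-6.8764) (cross=-42.449)
ex = (C−B)/|BC| = (0.2018,-0.9794); ey = (0.9794,0.2018)
P = B + -2.08·ex + -2.05·ey = (-2.4451,0.6236)

-2.45 0.62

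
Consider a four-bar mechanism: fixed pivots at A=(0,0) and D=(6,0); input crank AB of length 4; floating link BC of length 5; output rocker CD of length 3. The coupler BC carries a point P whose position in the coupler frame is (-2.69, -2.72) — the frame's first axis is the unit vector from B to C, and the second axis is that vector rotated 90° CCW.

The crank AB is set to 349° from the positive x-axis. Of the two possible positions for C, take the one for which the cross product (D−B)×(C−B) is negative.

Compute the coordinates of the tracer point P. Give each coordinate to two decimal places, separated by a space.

A=(0,0), D=(6.00,0)
B = A + 4.00·(cos349°, sin349°) = (3.9265, -0.7632)
|BD| = 2.2095
circle(B,5.00) ∩ circle(D,3.00): a=4.7255, h=1.6340
  candidates: C₊=(7.7967,2.4025) cross=3.610; C₋=(8.9255,-0.6643) cross=-3.610
  mode - wants cross < 0 → take C=(8.9255,-0.6643) (cross=-3.610)
ex = (C−B)/|BC| = (0.9998,0.0198); ey = (-0.0198,0.9998)
P = B + -2.69·ex + -2.72·ey = (1.2909,-3.5359)

1.29 -3.54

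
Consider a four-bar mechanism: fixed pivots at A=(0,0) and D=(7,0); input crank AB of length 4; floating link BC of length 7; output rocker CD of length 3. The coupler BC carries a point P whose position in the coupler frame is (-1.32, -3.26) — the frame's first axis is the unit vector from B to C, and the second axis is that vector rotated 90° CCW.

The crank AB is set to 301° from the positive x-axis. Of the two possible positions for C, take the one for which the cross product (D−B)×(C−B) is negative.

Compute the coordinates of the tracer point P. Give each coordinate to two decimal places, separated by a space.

1.30 -6.86

A=(0,0), D=(7.00,0)
B = A + 4.00·(cos301°, sin301°) = (2.0602, -3.4287)
|BD| = 6.0131
circle(B,7.00) ∩ circle(D,3.00): a=6.3326, h=2.9829
  candidates: C₊=(5.5616,2.6327) cross=17.937; C₋=(8.9633,-2.2683) cross=-17.937
  mode - wants cross < 0 → take C=(8.9633,-2.2683) (cross=-17.937)
ex = (C−B)/|BC| = (0.9862,0.1658); ey = (-0.1658,0.9862)
P = B + -1.32·ex + -3.26·ey = (1.2988,-6.8624)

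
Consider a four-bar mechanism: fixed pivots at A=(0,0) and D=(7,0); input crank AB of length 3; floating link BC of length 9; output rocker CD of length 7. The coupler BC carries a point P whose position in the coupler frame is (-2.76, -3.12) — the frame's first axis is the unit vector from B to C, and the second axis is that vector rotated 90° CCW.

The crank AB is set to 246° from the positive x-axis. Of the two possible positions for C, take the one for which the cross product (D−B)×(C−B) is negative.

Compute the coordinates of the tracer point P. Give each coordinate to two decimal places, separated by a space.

A=(0,0), D=(7.00,0)
B = A + 3.00·(cos246°, sin246°) = (-1.2202, -2.7406)
|BD| = 8.6650
circle(B,9.00) ∩ circle(D,7.00): a=6.1790, h=6.5437
  candidates: C₊=(2.5719,5.4215) cross=56.701; C₋=(6.7113,-6.9940) cross=-56.701
  mode - wants cross < 0 → take C=(6.7113,-6.9940) (cross=-56.701)
ex = (C−B)/|BC| = (0.8813,-0.4726); ey = (0.4726,0.8813)
P = B + -2.76·ex + -3.12·ey = (-5.1270,-4.1858)

-5.13 -4.19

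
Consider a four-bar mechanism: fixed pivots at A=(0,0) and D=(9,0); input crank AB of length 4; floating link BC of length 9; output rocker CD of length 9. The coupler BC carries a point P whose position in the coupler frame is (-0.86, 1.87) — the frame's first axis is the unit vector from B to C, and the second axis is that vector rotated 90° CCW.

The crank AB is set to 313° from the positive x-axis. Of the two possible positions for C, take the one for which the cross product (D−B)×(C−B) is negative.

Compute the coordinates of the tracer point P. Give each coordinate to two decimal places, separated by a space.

3.35 -0.96

A=(0,0), D=(9.00,0)
B = A + 4.00·(cos313°, sin313°) = (2.7280, -2.9254)
|BD| = 6.9207
circle(B,9.00) ∩ circle(D,9.00): a=3.4604, h=8.3082
  candidates: C₊=(2.3521,6.0667) cross=57.498; C₋=(9.3759,-8.9921) cross=-57.498
  mode - wants cross < 0 → take C=(9.3759,-8.9921) (cross=-57.498)
ex = (C−B)/|BC| = (0.7387,-0.6741); ey = (0.6741,0.7387)
P = B + -0.86·ex + 1.87·ey = (3.3533,-0.9644)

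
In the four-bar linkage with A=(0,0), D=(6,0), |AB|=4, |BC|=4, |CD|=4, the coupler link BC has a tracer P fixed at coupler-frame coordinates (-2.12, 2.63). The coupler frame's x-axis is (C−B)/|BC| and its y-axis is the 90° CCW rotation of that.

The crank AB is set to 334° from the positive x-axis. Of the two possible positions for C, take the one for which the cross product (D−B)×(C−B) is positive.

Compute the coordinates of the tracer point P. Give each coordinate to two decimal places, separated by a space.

1.57 -4.46

A=(0,0), D=(6.00,0)
B = A + 4.00·(cos334°, sin334°) = (3.5952, -1.7535)
|BD| = 2.9762
circle(B,4.00) ∩ circle(D,4.00): a=1.4881, h=3.7129
  candidates: C₊=(2.6101,2.1233) cross=11.050; C₋=(6.9851,-3.8768) cross=-11.050
  mode + wants cross > 0 → take C=(2.6101,2.1233) (cross=11.050)
ex = (C−B)/|BC| = (-0.2463,0.9692); ey = (-0.9692,-0.2463)
P = B + -2.12·ex + 2.63·ey = (1.5683,-4.4559)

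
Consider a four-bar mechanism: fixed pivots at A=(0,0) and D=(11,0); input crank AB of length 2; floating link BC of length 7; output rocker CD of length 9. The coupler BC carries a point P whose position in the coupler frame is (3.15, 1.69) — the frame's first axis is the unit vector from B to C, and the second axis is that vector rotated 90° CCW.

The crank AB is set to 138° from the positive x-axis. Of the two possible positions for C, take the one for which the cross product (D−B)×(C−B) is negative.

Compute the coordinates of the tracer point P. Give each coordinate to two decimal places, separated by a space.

1.82 -0.02

A=(0,0), D=(11.00,0)
B = A + 2.00·(cos138°, sin138°) = (-1.4863, 1.3383)
|BD| = 12.5578
circle(B,7.00) ∩ circle(D,9.00): a=5.0048, h=4.8941
  candidates: C₊=(4.0116,5.6711) cross=61.459; C₋=(2.9684,-4.0613) cross=-61.459
  mode - wants cross < 0 → take C=(2.9684,-4.0613) (cross=-61.459)
ex = (C−B)/|BC| = (0.6364,-0.7714); ey = (0.7714,0.6364)
P = B + 3.15·ex + 1.69·ey = (1.8220,-0.0160)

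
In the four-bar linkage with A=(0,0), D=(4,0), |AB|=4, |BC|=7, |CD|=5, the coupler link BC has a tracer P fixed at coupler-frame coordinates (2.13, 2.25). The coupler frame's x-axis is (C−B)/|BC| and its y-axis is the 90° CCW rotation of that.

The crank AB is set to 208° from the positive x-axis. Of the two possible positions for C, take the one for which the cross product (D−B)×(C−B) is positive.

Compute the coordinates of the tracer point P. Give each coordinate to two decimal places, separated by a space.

-4.06 1.18

A=(0,0), D=(4.00,0)
B = A + 4.00·(cos208°, sin208°) = (-3.5318, -1.8779)
|BD| = 7.7624
circle(B,7.00) ∩ circle(D,5.00): a=5.4271, h=4.4211
  candidates: C₊=(0.6645,3.7249) cross=34.319; C₋=(2.8037,-4.8548) cross=-34.319
  mode + wants cross > 0 → take C=(0.6645,3.7249) (cross=34.319)
ex = (C−B)/|BC| = (0.5995,0.8004); ey = (-0.8004,0.5995)
P = B + 2.13·ex + 2.25·ey = (-4.0558,1.1758)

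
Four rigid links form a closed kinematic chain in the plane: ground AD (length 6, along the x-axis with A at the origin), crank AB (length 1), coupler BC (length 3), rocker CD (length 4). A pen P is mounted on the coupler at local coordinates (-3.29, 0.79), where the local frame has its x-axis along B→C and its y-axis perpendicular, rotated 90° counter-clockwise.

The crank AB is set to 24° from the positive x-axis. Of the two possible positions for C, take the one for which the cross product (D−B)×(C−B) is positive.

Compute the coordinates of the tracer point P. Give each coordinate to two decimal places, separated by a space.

-1.91 -1.46

A=(0,0), D=(6.00,0)
B = A + 1.00·(cos24°, sin24°) = (0.9135, 0.4067)
|BD| = 5.1027
circle(B,3.00) ∩ circle(D,4.00): a=1.8654, h=2.3495
  candidates: C₊=(2.9603,2.6001) cross=11.989; C₋=(2.5858,-2.0840) cross=-11.989
  mode + wants cross > 0 → take C=(2.9603,2.6001) (cross=11.989)
ex = (C−B)/|BC| = (0.6823,0.7311); ey = (-0.7311,0.6823)
P = B + -3.29·ex + 0.79·ey = (-1.9087,-1.4596)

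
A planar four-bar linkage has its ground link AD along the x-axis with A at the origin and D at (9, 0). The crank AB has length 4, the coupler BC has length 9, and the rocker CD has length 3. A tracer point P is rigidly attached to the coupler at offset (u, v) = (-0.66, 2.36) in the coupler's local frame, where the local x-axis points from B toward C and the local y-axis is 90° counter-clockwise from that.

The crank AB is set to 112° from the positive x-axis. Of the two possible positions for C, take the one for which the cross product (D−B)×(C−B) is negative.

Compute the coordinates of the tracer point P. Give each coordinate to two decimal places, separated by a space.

A=(0,0), D=(9.00,0)
B = A + 4.00·(cos112°, sin112°) = (-1.4984, 3.7087)
|BD| = 11.1343
circle(B,9.00) ∩ circle(D,3.00): a=8.8004, h=1.8850
  candidates: C₊=(7.4273,2.5547) cross=20.988; C₋=(6.1715,-0.9999) cross=-20.988
  mode - wants cross < 0 → take C=(6.1715,-0.9999) (cross=-20.988)
ex = (C−B)/|BC| = (0.8522,-0.5232); ey = (0.5232,0.8522)
P = B + -0.66·ex + 2.36·ey = (-0.8262,6.0653)

-0.83 6.07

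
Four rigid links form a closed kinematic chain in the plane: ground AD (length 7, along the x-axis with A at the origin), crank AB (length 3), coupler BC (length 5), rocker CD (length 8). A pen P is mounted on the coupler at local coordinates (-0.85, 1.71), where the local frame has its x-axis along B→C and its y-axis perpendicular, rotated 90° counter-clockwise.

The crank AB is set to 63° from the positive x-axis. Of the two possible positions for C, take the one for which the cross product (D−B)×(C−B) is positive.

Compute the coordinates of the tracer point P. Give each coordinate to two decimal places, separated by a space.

-0.55 2.64

A=(0,0), D=(7.00,0)
B = A + 3.00·(cos63°, sin63°) = (1.3620, 2.6730)
|BD| = 6.2396
circle(B,5.00) ∩ circle(D,8.00): a=-0.0054, h=5.0000
  candidates: C₊=(3.4991,7.1933) cross=31.198; C₋=(-0.7849,-1.8426) cross=-31.198
  mode + wants cross > 0 → take C=(3.4991,7.1933) (cross=31.198)
ex = (C−B)/|BC| = (0.4274,0.9041); ey = (-0.9041,0.4274)
P = B + -0.85·ex + 1.71·ey = (-0.5473,2.6355)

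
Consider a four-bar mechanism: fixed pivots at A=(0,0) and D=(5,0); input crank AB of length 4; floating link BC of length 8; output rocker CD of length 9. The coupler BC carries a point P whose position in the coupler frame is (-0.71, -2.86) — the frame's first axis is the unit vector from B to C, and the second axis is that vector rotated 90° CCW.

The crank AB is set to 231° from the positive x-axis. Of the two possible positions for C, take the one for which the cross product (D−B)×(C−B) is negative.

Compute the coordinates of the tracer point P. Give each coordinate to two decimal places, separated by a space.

A=(0,0), D=(5.00,0)
B = A + 4.00·(cos231°, sin231°) = (-2.5173, -3.1086)
|BD| = 8.1347
circle(B,8.00) ∩ circle(D,9.00): a=3.0224, h=7.4071
  candidates: C₊=(-2.5548,4.8913) cross=60.254; C₋=(3.1063,-8.7985) cross=-60.254
  mode - wants cross < 0 → take C=(3.1063,-8.7985) (cross=-60.254)
ex = (C−B)/|BC| = (0.7029,-0.7112); ey = (0.7112,0.7029)
P = B + -0.71·ex + -2.86·ey = (-5.0505,-4.6140)

-5.05 -4.61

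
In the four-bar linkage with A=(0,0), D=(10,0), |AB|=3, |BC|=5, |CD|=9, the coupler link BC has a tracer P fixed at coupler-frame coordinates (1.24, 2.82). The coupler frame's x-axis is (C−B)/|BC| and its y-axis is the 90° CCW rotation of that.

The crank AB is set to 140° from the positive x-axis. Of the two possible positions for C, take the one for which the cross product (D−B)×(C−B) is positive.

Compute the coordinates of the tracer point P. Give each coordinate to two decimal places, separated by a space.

A=(0,0), D=(10.00,0)
B = A + 3.00·(cos140°, sin140°) = (-2.2981, 1.9284)
|BD| = 12.4484
circle(B,5.00) ∩ circle(D,9.00): a=3.9749, h=3.0332
  candidates: C₊=(2.0987,4.3092) cross=37.758; C₋=(1.1589,-1.6839) cross=-37.758
  mode + wants cross > 0 → take C=(2.0987,4.3092) (cross=37.758)
ex = (C−B)/|BC| = (0.8794,0.4762); ey = (-0.4762,0.8794)
P = B + 1.24·ex + 2.82·ey = (-2.5505,4.9986)

-2.55 5.00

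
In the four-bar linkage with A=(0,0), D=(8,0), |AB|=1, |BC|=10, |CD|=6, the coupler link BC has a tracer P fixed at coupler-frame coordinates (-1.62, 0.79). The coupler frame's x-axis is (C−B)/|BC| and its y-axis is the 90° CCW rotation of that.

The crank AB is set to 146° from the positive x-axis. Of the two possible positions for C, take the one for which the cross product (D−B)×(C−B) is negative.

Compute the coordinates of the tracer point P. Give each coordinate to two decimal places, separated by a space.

-1.56 2.21

A=(0,0), D=(8.00,0)
B = A + 1.00·(cos146°, sin146°) = (-0.8290, 0.5592)
|BD| = 8.8467
circle(B,10.00) ∩ circle(D,6.00): a=8.0405, h=5.9456
  candidates: C₊=(7.5712,5.9847) cross=52.599; C₋=(6.8196,-5.8827) cross=-52.599
  mode - wants cross < 0 → take C=(6.8196,-5.8827) (cross=-52.599)
ex = (C−B)/|BC| = (0.7649,-0.6442); ey = (0.6442,0.7649)
P = B + -1.62·ex + 0.79·ey = (-1.5592,2.2070)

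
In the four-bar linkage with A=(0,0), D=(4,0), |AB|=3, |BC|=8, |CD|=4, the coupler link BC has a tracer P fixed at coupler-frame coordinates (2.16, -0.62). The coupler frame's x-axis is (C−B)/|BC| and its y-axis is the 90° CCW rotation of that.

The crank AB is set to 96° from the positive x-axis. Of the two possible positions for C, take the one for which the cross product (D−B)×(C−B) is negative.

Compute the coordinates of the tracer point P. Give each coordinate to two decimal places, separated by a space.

A=(0,0), D=(4.00,0)
B = A + 3.00·(cos96°, sin96°) = (-0.3136, 2.9836)
|BD| = 5.2449
circle(B,8.00) ∩ circle(D,4.00): a=7.1983, h=3.4906
  candidates: C₊=(7.5922,1.7595) cross=18.308; C₋=(3.6210,-3.9820) cross=-18.308
  mode - wants cross < 0 → take C=(3.6210,-3.9820) (cross=-18.308)
ex = (C−B)/|BC| = (0.4918,-0.8707); ey = (0.8707,0.4918)
P = B + 2.16·ex + -0.62·ey = (0.2089,0.7979)

0.21 0.80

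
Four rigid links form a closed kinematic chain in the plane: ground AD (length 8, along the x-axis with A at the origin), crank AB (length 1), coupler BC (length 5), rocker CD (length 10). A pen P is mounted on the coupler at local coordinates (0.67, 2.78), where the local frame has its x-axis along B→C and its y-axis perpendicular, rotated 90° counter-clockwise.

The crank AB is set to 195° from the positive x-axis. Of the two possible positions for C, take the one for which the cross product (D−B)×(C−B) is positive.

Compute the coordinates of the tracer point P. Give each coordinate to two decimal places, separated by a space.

-3.72 0.50

A=(0,0), D=(8.00,0)
B = A + 1.00·(cos195°, sin195°) = (-0.9659, -0.2588)
|BD| = 8.9697
circle(B,5.00) ∩ circle(D,10.00): a=0.3041, h=4.9907
  candidates: C₊=(-0.8060,4.7386) cross=44.765; C₋=(-0.5180,-5.2387) cross=-44.765
  mode + wants cross > 0 → take C=(-0.8060,4.7386) (cross=44.765)
ex = (C−B)/|BC| = (0.0320,0.9995); ey = (-0.9995,0.0320)
P = B + 0.67·ex + 2.78·ey = (-3.7231,0.4998)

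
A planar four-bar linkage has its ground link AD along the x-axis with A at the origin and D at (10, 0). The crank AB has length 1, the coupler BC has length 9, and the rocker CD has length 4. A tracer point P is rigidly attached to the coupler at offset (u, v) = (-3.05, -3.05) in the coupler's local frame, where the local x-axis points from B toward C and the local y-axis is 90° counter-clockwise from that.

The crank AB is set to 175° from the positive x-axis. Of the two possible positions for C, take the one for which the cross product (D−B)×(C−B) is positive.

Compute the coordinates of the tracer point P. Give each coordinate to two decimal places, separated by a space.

A=(0,0), D=(10.00,0)
B = A + 1.00·(cos175°, sin175°) = (-0.9962, 0.0872)
|BD| = 10.9965
circle(B,9.00) ∩ circle(D,4.00): a=8.4537, h=3.0877
  candidates: C₊=(7.4818,3.1078) cross=33.955; C₋=(7.4328,-3.0675) cross=-33.955
  mode + wants cross > 0 → take C=(7.4818,3.1078) (cross=33.955)
ex = (C−B)/|BC| = (0.9420,0.3356); ey = (-0.3356,0.9420)
P = B + -3.05·ex + -3.05·ey = (-2.8456,-3.8096)

-2.85 -3.81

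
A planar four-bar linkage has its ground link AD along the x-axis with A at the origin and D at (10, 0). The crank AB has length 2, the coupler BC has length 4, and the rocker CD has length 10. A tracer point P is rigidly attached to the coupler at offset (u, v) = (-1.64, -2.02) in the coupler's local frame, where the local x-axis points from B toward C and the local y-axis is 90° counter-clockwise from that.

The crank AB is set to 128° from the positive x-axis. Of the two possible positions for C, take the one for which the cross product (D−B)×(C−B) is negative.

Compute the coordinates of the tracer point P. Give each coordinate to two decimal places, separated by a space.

A=(0,0), D=(10.00,0)
B = A + 2.00·(cos128°, sin128°) = (-1.2313, 1.5760)
|BD| = 11.3414
circle(B,4.00) ∩ circle(D,10.00): a=1.9674, h=3.4827
  candidates: C₊=(1.2010,4.7515) cross=39.499; C₋=(0.2330,-2.1463) cross=-39.499
  mode - wants cross < 0 → take C=(0.2330,-2.1463) (cross=-39.499)
ex = (C−B)/|BC| = (0.3661,-0.9306); ey = (0.9306,0.3661)
P = B + -1.64·ex + -2.02·ey = (-3.7115,2.3627)

-3.71 2.36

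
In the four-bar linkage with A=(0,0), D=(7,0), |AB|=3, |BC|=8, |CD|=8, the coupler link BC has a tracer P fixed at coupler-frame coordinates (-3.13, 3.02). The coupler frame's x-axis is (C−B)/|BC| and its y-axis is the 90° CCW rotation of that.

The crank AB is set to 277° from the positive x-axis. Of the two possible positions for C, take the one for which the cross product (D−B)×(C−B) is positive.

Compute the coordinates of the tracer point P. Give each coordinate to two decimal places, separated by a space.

-2.81 -5.95

A=(0,0), D=(7.00,0)
B = A + 3.00·(cos277°, sin277°) = (0.3656, -2.9776)
|BD| = 7.2720
circle(B,8.00) ∩ circle(D,8.00): a=3.6360, h=7.1260
  candidates: C₊=(0.7649,5.0124) cross=51.820; C₋=(6.6007,-7.9900) cross=-51.820
  mode + wants cross > 0 → take C=(0.7649,5.0124) (cross=51.820)
ex = (C−B)/|BC| = (0.0499,0.9988); ey = (-0.9988,0.0499)
P = B + -3.13·ex + 3.02·ey = (-2.8069,-5.9530)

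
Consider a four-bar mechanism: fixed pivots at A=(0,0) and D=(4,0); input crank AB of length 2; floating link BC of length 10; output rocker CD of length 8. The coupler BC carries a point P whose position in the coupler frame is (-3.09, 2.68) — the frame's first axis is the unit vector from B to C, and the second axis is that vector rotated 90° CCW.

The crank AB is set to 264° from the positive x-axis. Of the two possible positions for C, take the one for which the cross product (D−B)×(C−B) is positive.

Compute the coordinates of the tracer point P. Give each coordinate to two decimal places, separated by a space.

-3.51 -4.40

A=(0,0), D=(4.00,0)
B = A + 2.00·(cos264°, sin264°) = (-0.2091, -1.9890)
|BD| = 4.6554
circle(B,10.00) ∩ circle(D,8.00): a=6.1942, h=7.8506
  candidates: C₊=(2.0371,7.7554) cross=36.547; C₋=(8.7455,-6.4405) cross=-36.547
  mode + wants cross > 0 → take C=(2.0371,7.7554) (cross=36.547)
ex = (C−B)/|BC| = (0.2246,0.9744); ey = (-0.9744,0.2246)
P = B + -3.09·ex + 2.68·ey = (-3.5146,-4.3981)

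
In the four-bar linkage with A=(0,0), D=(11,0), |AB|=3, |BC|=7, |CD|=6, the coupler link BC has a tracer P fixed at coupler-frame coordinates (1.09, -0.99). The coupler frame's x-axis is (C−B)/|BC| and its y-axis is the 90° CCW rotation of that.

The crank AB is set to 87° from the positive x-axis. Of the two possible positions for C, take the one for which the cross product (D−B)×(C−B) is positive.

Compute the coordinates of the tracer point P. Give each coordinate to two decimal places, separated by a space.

A=(0,0), D=(11.00,0)
B = A + 3.00·(cos87°, sin87°) = (0.1570, 2.9959)
|BD| = 11.2493
circle(B,7.00) ∩ circle(D,6.00): a=6.2024, h=3.2449
  candidates: C₊=(6.9996,4.4718) cross=36.503; C₋=(5.2713,-1.7837) cross=-36.503
  mode + wants cross > 0 → take C=(6.9996,4.4718) (cross=36.503)
ex = (C−B)/|BC| = (0.9775,0.2108); ey = (-0.2108,0.9775)
P = B + 1.09·ex + -0.99·ey = (1.4312,2.2580)

1.43 2.26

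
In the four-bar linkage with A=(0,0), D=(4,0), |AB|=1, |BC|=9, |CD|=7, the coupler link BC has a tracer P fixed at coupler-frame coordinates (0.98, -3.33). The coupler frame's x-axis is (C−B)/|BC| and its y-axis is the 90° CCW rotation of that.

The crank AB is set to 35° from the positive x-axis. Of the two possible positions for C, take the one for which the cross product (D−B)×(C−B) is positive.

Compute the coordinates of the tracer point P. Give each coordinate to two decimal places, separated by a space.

3.45 -1.69

A=(0,0), D=(4.00,0)
B = A + 1.00·(cos35°, sin35°) = (0.8192, 0.5736)
|BD| = 3.2321
circle(B,9.00) ∩ circle(D,7.00): a=6.5663, h=6.1549
  candidates: C₊=(8.3735,5.4656) cross=19.894; C₋=(6.1890,-6.6489) cross=-19.894
  mode + wants cross > 0 → take C=(8.3735,5.4656) (cross=19.894)
ex = (C−B)/|BC| = (0.8394,0.5436); ey = (-0.5436,0.8394)
P = B + 0.98·ex + -3.33·ey = (3.4518,-1.6889)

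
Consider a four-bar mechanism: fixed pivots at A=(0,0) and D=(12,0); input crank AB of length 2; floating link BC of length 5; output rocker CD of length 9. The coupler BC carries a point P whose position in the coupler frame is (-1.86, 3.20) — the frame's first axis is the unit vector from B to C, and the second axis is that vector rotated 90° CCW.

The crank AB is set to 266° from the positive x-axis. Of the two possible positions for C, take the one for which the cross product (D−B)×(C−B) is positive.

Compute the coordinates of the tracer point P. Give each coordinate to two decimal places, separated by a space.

A=(0,0), D=(12.00,0)
B = A + 2.00·(cos266°, sin266°) = (-0.1395, -1.9951)
|BD| = 12.3024
circle(B,5.00) ∩ circle(D,9.00): a=3.8752, h=3.1596
  candidates: C₊=(3.1720,1.7511) cross=38.870; C₋=(4.1968,-4.4844) cross=-38.870
  mode + wants cross > 0 → take C=(3.1720,1.7511) (cross=38.870)
ex = (C−B)/|BC| = (0.6623,0.7492); ey = (-0.7492,0.6623)
P = B + -1.86·ex + 3.20·ey = (-3.7690,-1.2694)

-3.77 -1.27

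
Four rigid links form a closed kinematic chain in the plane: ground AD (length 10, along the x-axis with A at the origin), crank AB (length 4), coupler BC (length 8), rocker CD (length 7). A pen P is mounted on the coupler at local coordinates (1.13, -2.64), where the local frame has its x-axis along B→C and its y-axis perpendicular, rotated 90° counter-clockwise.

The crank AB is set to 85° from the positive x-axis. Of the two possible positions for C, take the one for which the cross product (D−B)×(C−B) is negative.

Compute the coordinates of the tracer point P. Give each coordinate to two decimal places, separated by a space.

-1.55 1.83

A=(0,0), D=(10.00,0)
B = A + 4.00·(cos85°, sin85°) = (0.3486, 3.9848)
|BD| = 10.4416
circle(B,8.00) ∩ circle(D,7.00): a=5.9391, h=5.3598
  candidates: C₊=(7.8837,6.6724) cross=55.965; C₋=(3.7928,-3.2359) cross=-55.965
  mode - wants cross < 0 → take C=(3.7928,-3.2359) (cross=-55.965)
ex = (C−B)/|BC| = (0.4305,-0.9026); ey = (0.9026,0.4305)
P = B + 1.13·ex + -2.64·ey = (-1.5477,1.8283)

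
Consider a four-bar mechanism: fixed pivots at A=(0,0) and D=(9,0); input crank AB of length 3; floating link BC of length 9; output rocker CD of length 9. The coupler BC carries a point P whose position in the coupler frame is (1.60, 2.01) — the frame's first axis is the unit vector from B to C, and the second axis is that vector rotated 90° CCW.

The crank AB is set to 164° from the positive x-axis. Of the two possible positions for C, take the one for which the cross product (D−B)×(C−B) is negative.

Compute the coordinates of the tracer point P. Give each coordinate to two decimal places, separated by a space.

A=(0,0), D=(9.00,0)
B = A + 3.00·(cos164°, sin164°) = (-2.8838, 0.8269)
|BD| = 11.9125
circle(B,9.00) ∩ circle(D,9.00): a=5.9563, h=6.7471
  candidates: C₊=(3.5265,7.1443) cross=80.375; C₋=(2.5898,-6.3173) cross=-80.375
  mode - wants cross < 0 → take C=(2.5898,-6.3173) (cross=-80.375)
ex = (C−B)/|BC| = (0.6082,-0.7938); ey = (0.7938,0.6082)
P = B + 1.60·ex + 2.01·ey = (-0.3152,0.7792)

-0.32 0.78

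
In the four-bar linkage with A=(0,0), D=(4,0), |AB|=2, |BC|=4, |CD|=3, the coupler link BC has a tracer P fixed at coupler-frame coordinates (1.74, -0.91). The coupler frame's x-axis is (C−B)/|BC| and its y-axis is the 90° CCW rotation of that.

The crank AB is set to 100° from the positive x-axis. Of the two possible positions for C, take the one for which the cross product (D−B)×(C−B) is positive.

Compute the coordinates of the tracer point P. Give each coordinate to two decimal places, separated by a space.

A=(0,0), D=(4.00,0)
B = A + 2.00·(cos100°, sin100°) = (-0.3473, 1.9696)
|BD| = 4.7727
circle(B,4.00) ∩ circle(D,3.00): a=3.1197, h=2.5035
  candidates: C₊=(3.5275,2.9626) cross=11.948; C₋=(1.4612,-1.5982) cross=-11.948
  mode + wants cross > 0 → take C=(3.5275,2.9626) (cross=11.948)
ex = (C−B)/|BC| = (0.9687,0.2482); ey = (-0.2482,0.9687)
P = B + 1.74·ex + -0.91·ey = (1.5641,1.5200)

1.56 1.52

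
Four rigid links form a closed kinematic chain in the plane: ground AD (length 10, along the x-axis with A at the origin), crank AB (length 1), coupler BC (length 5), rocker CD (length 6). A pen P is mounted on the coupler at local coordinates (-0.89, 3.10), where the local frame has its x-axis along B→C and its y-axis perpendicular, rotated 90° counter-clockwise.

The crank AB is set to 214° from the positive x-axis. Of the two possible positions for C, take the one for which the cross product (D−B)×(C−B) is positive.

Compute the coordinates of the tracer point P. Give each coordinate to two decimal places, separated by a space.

A=(0,0), D=(10.00,0)
B = A + 1.00·(cos214°, sin214°) = (-0.8290, -0.5592)
|BD| = 10.8435
circle(B,5.00) ∩ circle(D,6.00): a=4.9145, h=0.9206
  candidates: C₊=(4.0315,0.6136) cross=9.983; C₋=(4.1264,-1.2251) cross=-9.983
  mode + wants cross > 0 → take C=(4.0315,0.6136) (cross=9.983)
ex = (C−B)/|BC| = (0.9721,0.2346); ey = (-0.2346,0.9721)
P = B + -0.89·ex + 3.10·ey = (-2.4214,2.2456)

-2.42 2.25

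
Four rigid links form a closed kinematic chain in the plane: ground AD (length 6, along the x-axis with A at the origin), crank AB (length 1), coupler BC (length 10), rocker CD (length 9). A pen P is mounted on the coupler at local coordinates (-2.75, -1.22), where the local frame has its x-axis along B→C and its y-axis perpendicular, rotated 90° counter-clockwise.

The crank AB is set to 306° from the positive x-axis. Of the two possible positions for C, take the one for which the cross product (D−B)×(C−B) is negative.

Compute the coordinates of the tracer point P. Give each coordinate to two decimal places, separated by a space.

A=(0,0), D=(6.00,0)
B = A + 1.00·(cos306°, sin306°) = (0.5878, -0.8090)
|BD| = 5.4723
circle(B,10.00) ∩ circle(D,9.00): a=4.4722, h=8.9443
  candidates: C₊=(3.6885,8.6981) cross=48.946; C₋=(6.3331,-8.9938) cross=-48.946
  mode - wants cross < 0 → take C=(6.3331,-8.9938) (cross=-48.946)
ex = (C−B)/|BC| = (0.5745,-0.8185); ey = (0.8185,0.5745)
P = B + -2.75·ex + -1.22·ey = (-1.9907,0.7409)

-1.99 0.74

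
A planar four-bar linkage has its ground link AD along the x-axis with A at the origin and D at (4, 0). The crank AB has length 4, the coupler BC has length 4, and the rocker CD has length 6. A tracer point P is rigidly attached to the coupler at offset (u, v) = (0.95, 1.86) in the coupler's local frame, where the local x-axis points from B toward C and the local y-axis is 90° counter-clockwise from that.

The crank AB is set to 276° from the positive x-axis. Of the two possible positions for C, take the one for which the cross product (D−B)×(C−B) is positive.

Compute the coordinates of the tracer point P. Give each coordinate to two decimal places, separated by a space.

-1.64 -4.32

A=(0,0), D=(4.00,0)
B = A + 4.00·(cos276°, sin276°) = (0.4181, -3.9781)
|BD| = 5.3530
circle(B,4.00) ∩ circle(D,6.00): a=0.8084, h=3.9175
  candidates: C₊=(-1.9522,-0.7560) cross=20.970; C₋=(3.8703,-5.9986) cross=-20.970
  mode + wants cross > 0 → take C=(-1.9522,-0.7560) (cross=20.970)
ex = (C−B)/|BC| = (-0.5926,0.8055); ey = (-0.8055,-0.5926)
P = B + 0.95·ex + 1.86·ey = (-1.6431,-4.3150)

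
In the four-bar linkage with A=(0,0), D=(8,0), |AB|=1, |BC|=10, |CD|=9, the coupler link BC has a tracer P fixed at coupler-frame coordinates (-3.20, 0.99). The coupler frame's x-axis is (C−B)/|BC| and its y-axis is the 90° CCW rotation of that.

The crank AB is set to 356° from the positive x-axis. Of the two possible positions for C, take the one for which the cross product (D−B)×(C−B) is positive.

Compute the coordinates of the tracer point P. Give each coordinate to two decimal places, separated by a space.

-1.40 -2.41

A=(0,0), D=(8.00,0)
B = A + 1.00·(cos356°, sin356°) = (0.9976, -0.0698)
|BD| = 7.0028
circle(B,10.00) ∩ circle(D,9.00): a=4.8580, h=8.7407
  candidates: C₊=(5.7682,8.7189) cross=61.209; C₋=(5.9424,-8.7616) cross=-61.209
  mode + wants cross > 0 → take C=(5.7682,8.7189) (cross=61.209)
ex = (C−B)/|BC| = (0.4771,0.8789); ey = (-0.8789,0.4771)
P = B + -3.20·ex + 0.99·ey = (-1.3991,-2.4098)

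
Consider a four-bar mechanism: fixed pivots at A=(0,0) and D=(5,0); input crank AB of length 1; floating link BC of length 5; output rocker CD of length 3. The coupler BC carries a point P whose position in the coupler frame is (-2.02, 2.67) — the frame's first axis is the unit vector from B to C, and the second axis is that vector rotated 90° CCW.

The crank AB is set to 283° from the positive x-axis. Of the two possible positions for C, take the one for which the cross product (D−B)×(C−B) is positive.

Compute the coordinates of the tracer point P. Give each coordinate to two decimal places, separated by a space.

A=(0,0), D=(5.00,0)
B = A + 1.00·(cos283°, sin283°) = (0.2250, -0.9744)
|BD| = 4.8734
circle(B,5.00) ∩ circle(D,3.00): a=4.0783, h=2.8927
  candidates: C₊=(3.6425,2.6753) cross=14.097; C₋=(4.7992,-2.9933) cross=-14.097
  mode + wants cross > 0 → take C=(3.6425,2.6753) (cross=14.097)
ex = (C−B)/|BC| = (0.6835,0.7299); ey = (-0.7299,0.6835)
P = B + -2.02·ex + 2.67·ey = (-3.1047,-0.6239)

-3.10 -0.62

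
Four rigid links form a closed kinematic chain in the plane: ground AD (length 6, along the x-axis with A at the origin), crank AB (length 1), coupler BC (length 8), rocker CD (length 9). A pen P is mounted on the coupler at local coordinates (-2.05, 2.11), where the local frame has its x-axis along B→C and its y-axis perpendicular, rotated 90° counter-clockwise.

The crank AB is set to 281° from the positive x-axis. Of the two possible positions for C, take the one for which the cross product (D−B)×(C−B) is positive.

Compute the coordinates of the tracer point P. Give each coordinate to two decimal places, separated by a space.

-1.96 -2.99

A=(0,0), D=(6.00,0)
B = A + 1.00·(cos281°, sin281°) = (0.1908, -0.9816)
|BD| = 5.8915
circle(B,8.00) ∩ circle(D,9.00): a=1.5030, h=7.8575
  candidates: C₊=(0.3636,7.0165) cross=46.293; C₋=(2.9820,-8.4789) cross=-46.293
  mode + wants cross > 0 → take C=(0.3636,7.0165) (cross=46.293)
ex = (C−B)/|BC| = (0.0216,0.9998); ey = (-0.9998,0.0216)
P = B + -2.05·ex + 2.11·ey = (-1.9630,-2.9856)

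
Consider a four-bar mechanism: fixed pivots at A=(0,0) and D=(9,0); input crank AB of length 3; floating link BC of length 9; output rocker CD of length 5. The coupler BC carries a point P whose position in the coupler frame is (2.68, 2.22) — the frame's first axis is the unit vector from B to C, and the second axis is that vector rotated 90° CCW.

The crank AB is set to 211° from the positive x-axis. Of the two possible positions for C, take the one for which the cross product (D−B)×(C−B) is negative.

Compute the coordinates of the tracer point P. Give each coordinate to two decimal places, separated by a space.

0.62 -0.16

A=(0,0), D=(9.00,0)
B = A + 3.00·(cos211°, sin211°) = (-2.5715, -1.5451)
|BD| = 11.6742
circle(B,9.00) ∩ circle(D,5.00): a=8.2356, h=3.6298
  candidates: C₊=(5.1112,3.1428) cross=42.375; C₋=(6.0720,-4.0530) cross=-42.375
  mode - wants cross < 0 → take C=(6.0720,-4.0530) (cross=-42.375)
ex = (C−B)/|BC| = (0.9604,-0.2787); ey = (0.2787,0.9604)
P = B + 2.68·ex + 2.22·ey = (0.6210,-0.1598)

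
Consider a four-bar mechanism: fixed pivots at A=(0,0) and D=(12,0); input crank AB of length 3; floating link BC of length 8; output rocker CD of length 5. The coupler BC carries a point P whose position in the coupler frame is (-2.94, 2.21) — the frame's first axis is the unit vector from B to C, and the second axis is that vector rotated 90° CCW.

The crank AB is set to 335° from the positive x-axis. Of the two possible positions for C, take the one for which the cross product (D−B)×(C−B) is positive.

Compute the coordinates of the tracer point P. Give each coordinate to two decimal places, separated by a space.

A=(0,0), D=(12.00,0)
B = A + 3.00·(cos335°, sin335°) = (2.7189, -1.2679)
|BD| = 9.3673
circle(B,8.00) ∩ circle(D,5.00): a=6.7654, h=4.2697
  candidates: C₊=(8.8441,3.8782) cross=39.995; C₋=(9.9999,-4.5825) cross=-39.995
  mode + wants cross > 0 → take C=(8.8441,3.8782) (cross=39.995)
ex = (C−B)/|BC| = (0.7657,0.6433); ey = (-0.6433,0.7657)
P = B + -2.94·ex + 2.21·ey = (-0.9537,-1.4669)

-0.95 -1.47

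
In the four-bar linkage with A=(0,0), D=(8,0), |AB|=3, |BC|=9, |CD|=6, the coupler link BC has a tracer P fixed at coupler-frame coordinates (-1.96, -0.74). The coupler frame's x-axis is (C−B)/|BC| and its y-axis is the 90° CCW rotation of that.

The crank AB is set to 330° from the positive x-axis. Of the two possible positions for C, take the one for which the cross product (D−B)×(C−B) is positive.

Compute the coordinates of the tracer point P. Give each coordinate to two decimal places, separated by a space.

2.13 -3.54

A=(0,0), D=(8.00,0)
B = A + 3.00·(cos330°, sin330°) = (2.5981, -1.5000)
|BD| = 5.6063
circle(B,9.00) ∩ circle(D,6.00): a=6.8165, h=5.8767
  candidates: C₊=(7.5937,5.9862) cross=32.947; C₋=(10.7384,-5.3387) cross=-32.947
  mode + wants cross > 0 → take C=(7.5937,5.9862) (cross=32.947)
ex = (C−B)/|BC| = (0.5551,0.8318); ey = (-0.8318,0.5551)
P = B + -1.96·ex + -0.74·ey = (2.1257,-3.5411)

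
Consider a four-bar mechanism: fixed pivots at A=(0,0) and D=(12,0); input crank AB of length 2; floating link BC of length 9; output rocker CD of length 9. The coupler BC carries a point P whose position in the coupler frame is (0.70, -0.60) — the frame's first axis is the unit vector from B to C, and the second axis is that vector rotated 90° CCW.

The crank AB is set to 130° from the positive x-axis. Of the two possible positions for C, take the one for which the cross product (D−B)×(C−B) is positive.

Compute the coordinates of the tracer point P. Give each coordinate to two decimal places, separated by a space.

-0.37 1.45

A=(0,0), D=(12.00,0)
B = A + 2.00·(cos130°, sin130°) = (-1.2856, 1.5321)
|BD| = 13.3736
circle(B,9.00) ∩ circle(D,9.00): a=6.6868, h=6.0238
  candidates: C₊=(6.0473,6.7502) cross=80.560; C₋=(4.6671,-5.2181) cross=-80.560
  mode + wants cross > 0 → take C=(6.0473,6.7502) (cross=80.560)
ex = (C−B)/|BC| = (0.8148,0.5798); ey = (-0.5798,0.8148)
P = B + 0.70·ex + -0.60·ey = (-0.3674,1.4491)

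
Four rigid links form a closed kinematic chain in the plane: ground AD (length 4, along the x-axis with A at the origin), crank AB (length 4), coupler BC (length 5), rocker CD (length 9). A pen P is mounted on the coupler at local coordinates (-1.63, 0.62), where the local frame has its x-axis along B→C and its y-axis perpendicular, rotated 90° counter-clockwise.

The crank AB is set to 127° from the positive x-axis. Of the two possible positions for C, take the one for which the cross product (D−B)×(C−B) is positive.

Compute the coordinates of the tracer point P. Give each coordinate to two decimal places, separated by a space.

A=(0,0), D=(4.00,0)
B = A + 4.00·(cos127°, sin127°) = (-2.4073, 3.1945)
|BD| = 7.1595
circle(B,5.00) ∩ circle(D,9.00): a=-0.3312, h=4.9890
  candidates: C₊=(-0.4775,7.8072) cross=35.719; C₋=(-4.9297,-1.1225) cross=-35.719
  mode + wants cross > 0 → take C=(-0.4775,7.8072) (cross=35.719)
ex = (C−B)/|BC| = (0.3859,0.9225); ey = (-0.9225,0.3859)
P = B + -1.63·ex + 0.62·ey = (-3.6083,1.9301)

-3.61 1.93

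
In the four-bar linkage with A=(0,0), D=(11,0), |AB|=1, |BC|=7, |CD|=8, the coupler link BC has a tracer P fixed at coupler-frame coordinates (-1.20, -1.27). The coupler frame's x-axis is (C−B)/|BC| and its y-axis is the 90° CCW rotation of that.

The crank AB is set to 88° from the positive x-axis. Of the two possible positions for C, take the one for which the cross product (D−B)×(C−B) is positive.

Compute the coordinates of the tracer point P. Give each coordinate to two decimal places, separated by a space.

-0.03 -0.75

A=(0,0), D=(11.00,0)
B = A + 1.00·(cos88°, sin88°) = (0.0349, 0.9994)
|BD| = 11.0105
circle(B,7.00) ∩ circle(D,8.00): a=4.8241, h=5.0723
  candidates: C₊=(5.2995,5.6129) cross=55.849; C₋=(4.3787,-4.4898) cross=-55.849
  mode + wants cross > 0 → take C=(5.2995,5.6129) (cross=55.849)
ex = (C−B)/|BC| = (0.7521,0.6591); ey = (-0.6591,0.7521)
P = B + -1.20·ex + -1.27·ey = (-0.0306,-0.7466)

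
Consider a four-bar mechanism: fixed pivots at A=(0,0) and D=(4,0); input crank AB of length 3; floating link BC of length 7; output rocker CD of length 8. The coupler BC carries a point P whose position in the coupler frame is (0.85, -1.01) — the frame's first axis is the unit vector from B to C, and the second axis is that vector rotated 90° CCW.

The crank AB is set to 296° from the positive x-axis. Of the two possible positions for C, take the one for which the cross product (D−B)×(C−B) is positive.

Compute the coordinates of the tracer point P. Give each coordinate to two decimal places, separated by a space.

1.41 -1.38

A=(0,0), D=(4.00,0)
B = A + 3.00·(cos296°, sin296°) = (1.3151, -2.6964)
|BD| = 3.8051
circle(B,7.00) ∩ circle(D,8.00): a=-0.0684, h=6.9997
  candidates: C₊=(-3.6933,2.1940) cross=26.635; C₋=(6.2269,-7.6838) cross=-26.635
  mode + wants cross > 0 → take C=(-3.6933,2.1940) (cross=26.635)
ex = (C−B)/|BC| = (-0.7155,0.6986); ey = (-0.6986,-0.7155)
P = B + 0.85·ex + -1.01·ey = (1.4126,-1.3799)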